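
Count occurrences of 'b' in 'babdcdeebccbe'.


Scanning 'babdcdeebccbe' for 'b':
  Position 0: 'b' -> MATCH (count: 1)
  Position 2: 'b' -> MATCH (count: 2)
  Position 8: 'b' -> MATCH (count: 3)
  Position 11: 'b' -> MATCH (count: 4)
Total occurrences of 'b': 4

4


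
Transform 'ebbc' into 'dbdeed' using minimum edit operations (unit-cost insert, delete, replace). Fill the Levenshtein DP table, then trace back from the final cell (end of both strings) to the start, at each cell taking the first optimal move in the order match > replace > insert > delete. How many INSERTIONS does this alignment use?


Edit distance = 5. Backtracking from cell (4, 6) with preference match > replace > insert > delete,
then listing the resulting alignment 'ebbc' -> 'dbdeed' left to right:
  Step 1: replace e->d
  Step 2: keep 'b'
  Step 3: insert 'd' [insertion #1]
  Step 4: insert 'e' [insertion #2]
  Step 5: replace b->e
  Step 6: replace c->d
Total insertions: 2

2


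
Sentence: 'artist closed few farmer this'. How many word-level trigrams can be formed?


Word trigrams from [5] words:
  Trigram 1: (artist closed few)
  Trigram 2: (closed few farmer)
  Trigram 3: (few farmer this)
Total word trigrams: 5 - 2 = 3

3


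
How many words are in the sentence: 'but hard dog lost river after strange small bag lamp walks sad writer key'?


Counting words by splitting on spaces:
  Word 1: 'but'
  Word 2: 'hard'
  Word 3: 'dog'
  Word 4: 'lost'
  Word 5: 'river'
  Word 6: 'after'
  Word 7: 'strange'
  Word 8: 'small'
  Word 9: 'bag'
  Word 10: 'lamp'
  Word 11: 'walks'
  Word 12: 'sad'
  Word 13: 'writer'
  Word 14: 'key'
Total words: 14

14


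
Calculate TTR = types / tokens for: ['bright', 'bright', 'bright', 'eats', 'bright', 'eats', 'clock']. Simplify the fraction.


Tokens: 7
Unique types: ('bright', 'clock', 'eats') = 3
TTR = 3/7
Already in lowest terms.

3/7


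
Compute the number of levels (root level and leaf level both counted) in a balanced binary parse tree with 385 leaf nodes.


In a balanced binary tree with n leaves the deepest leaf is ceil(log2(n)) edges below the root,
so counting node levels inclusive of root and leaves gives ceil(log2(n)) + 1 levels.
log2(385) = 8.5887
ceil(8.5887) = 9
levels = 9 + 1 = 10

10


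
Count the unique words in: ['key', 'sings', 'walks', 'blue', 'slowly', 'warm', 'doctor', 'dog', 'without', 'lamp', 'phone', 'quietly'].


Listing all tokens and tracking unique types:
  Token 1: 'key' -> NEW (unique so far: 1)
  Token 2: 'sings' -> NEW (unique so far: 2)
  Token 3: 'walks' -> NEW (unique so far: 3)
  Token 4: 'blue' -> NEW (unique so far: 4)
  Token 5: 'slowly' -> NEW (unique so far: 5)
  Token 6: 'warm' -> NEW (unique so far: 6)
  Token 7: 'doctor' -> NEW (unique so far: 7)
  Token 8: 'dog' -> NEW (unique so far: 8)
  Token 9: 'without' -> NEW (unique so far: 9)
  Token 10: 'lamp' -> NEW (unique so far: 10)
  Token 11: 'phone' -> NEW (unique so far: 11)
  Token 12: 'quietly' -> NEW (unique so far: 12)
Unique types: ('blue', 'doctor', 'dog', 'key', 'lamp', 'phone', 'quietly', 'sings', 'slowly', 'walks', 'warm', 'without')
Vocabulary size: 12

12


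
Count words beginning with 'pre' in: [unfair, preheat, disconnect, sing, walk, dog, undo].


Checking each word for prefix 'pre':
  'unfair' -> no (count: 0)
  'preheat' -> YES, starts with 'pre' (count: 1)
  'disconnect' -> no (count: 1)
  'sing' -> no (count: 1)
  'walk' -> no (count: 1)
  'dog' -> no (count: 1)
  'undo' -> no (count: 1)
Total with prefix 'pre': 1

1


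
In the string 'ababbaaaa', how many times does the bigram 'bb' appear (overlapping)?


Scanning 'ababbaaaa' for bigram 'bb':
  Position 0: 'ab' -> no
  Position 1: 'ba' -> no
  Position 2: 'ab' -> no
  Position 3: 'bb' -> MATCH
  Position 4: 'ba' -> no
  Position 5: 'aa' -> no
  Position 6: 'aa' -> no
  Position 7: 'aa' -> no
Total matches: 1

1


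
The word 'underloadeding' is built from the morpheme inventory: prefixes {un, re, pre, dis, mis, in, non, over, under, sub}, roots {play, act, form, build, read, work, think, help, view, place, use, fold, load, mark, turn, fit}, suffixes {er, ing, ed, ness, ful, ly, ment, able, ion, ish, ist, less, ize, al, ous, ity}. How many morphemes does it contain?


Segmenting 'underloadeding' against the inventory:
  'under' -> prefix (morpheme 1)
  'load' -> root (morpheme 2)
  'ed' -> suffix (morpheme 3)
  'ing' -> suffix (morpheme 4)
Total morphemes: 4

4


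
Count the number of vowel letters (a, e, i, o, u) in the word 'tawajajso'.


Scanning each character of 'tawajajso':
  Position 1: 't' -> consonant (running count: 0)
  Position 2: 'a' -> vowel (running count: 1)
  Position 3: 'w' -> consonant (running count: 1)
  Position 4: 'a' -> vowel (running count: 2)
  Position 5: 'j' -> consonant (running count: 2)
  Position 6: 'a' -> vowel (running count: 3)
  Position 7: 'j' -> consonant (running count: 3)
  Position 8: 's' -> consonant (running count: 3)
  Position 9: 'o' -> vowel (running count: 4)
Total vowels: 4

4


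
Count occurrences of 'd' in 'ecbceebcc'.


Scanning 'ecbceebcc' for 'd':
  No matches found.
Total occurrences of 'd': 0

0


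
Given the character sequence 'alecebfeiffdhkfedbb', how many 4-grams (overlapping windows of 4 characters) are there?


String 'alecebfeiffdhkfedbb' has length L = 19.
Number of overlapping n-grams = L - n + 1
Substituting: 19 - 4 + 1 = 16

16


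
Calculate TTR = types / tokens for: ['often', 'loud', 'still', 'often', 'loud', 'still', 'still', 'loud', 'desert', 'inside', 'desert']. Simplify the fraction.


Tokens: 11
Unique types: ('desert', 'inside', 'loud', 'often', 'still') = 5
TTR = 5/11
Already in lowest terms.

5/11


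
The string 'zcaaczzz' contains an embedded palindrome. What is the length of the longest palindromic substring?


Scanning 'zcaaczzz' for palindromic substrings.
Substring at positions 0-5: 'zcaacz'.
Check: reverse('zcaacz') = 'zcaacz' -> palindrome confirmed.
Neighbouring characters ('-' / 'z') break symmetry, so it cannot extend further.
No longer palindromic substring exists; longest length = 6

6


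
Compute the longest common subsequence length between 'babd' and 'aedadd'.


DP table for LCS of 'babd' and 'aedadd':
       a  e  d  a  d  d
    0  0  0  0  0  0  0
  b 0  0  0  0  0  0  0
  a 0  1  1  1  1  1  1
  b 0  1  1  1  1  1  1
  d 0  1  1  2  2  2  2
LCS: 'ad'
LCS length = 2

2


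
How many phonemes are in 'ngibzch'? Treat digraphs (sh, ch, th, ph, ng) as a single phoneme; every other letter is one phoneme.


Parsing 'ngibzch' greedily, digraphs first:
  'ng' -> digraph (1 consonant phoneme) (phonemes so far: 1)
  'i' -> vowel phoneme (phonemes so far: 2)
  'b' -> consonant phoneme (phonemes so far: 3)
  'z' -> consonant phoneme (phonemes so far: 4)
  'ch' -> digraph (1 consonant phoneme) (phonemes so far: 5)
Total phonemes: 5

5


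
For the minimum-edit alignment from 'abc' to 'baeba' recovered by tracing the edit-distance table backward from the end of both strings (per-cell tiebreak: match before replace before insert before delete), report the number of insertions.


Edit distance = 3. Backtracking from cell (3, 5) with preference match > replace > insert > delete,
then listing the resulting alignment 'abc' -> 'baeba' left to right:
  Step 1: insert 'b' [insertion #1]
  Step 2: keep 'a'
  Step 3: insert 'e' [insertion #2]
  Step 4: keep 'b'
  Step 5: replace c->a
Total insertions: 2

2


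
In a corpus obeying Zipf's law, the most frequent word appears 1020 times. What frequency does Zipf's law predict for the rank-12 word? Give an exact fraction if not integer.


Zipf's law: freq(rank) = f1 / rank
f1 = 1020, rank = 12
freq = 1020 / 12
= 85

85


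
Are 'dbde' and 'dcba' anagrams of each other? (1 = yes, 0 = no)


Sort characters of 'dbde': 'bdde'
Sort characters of 'dcba': 'abcd'
Sorted forms differ -> they are NOT anagrams
Result: 0

0


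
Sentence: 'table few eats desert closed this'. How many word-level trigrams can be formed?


Word trigrams from [6] words:
  Trigram 1: (table few eats)
  Trigram 2: (few eats desert)
  Trigram 3: (eats desert closed)
  Trigram 4: (desert closed this)
Total word trigrams: 6 - 2 = 4

4


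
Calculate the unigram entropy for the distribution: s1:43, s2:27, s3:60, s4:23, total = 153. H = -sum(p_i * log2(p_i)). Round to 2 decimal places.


Computing entropy H = -sum(p_i * log2(p_i)):
  s1: p = 43/153 = 0.2810, -p*log2(p) = 0.5146
  s2: p = 27/153 = 0.1765, -p*log2(p) = 0.4416
  s3: p = 60/153 = 0.3922, -p*log2(p) = 0.5296
  s4: p = 23/153 = 0.1503, -p*log2(p) = 0.4110
H = sum of terms = 1.8968
Rounded to 2 decimals: 1.90

1.90


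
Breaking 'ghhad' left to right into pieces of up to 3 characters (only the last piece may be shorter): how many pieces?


'ghhad' has 5 characters.
Chunking with max size 3:
  Chunk 1: 'ghh' (positions 0-2)
  Chunk 2: 'ad' (positions 3-4)
Total chunks: ceil(5 / 3) = 2

2


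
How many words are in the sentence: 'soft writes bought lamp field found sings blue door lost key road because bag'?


Counting words by splitting on spaces:
  Word 1: 'soft'
  Word 2: 'writes'
  Word 3: 'bought'
  Word 4: 'lamp'
  Word 5: 'field'
  Word 6: 'found'
  Word 7: 'sings'
  Word 8: 'blue'
  Word 9: 'door'
  Word 10: 'lost'
  Word 11: 'key'
  Word 12: 'road'
  Word 13: 'because'
  Word 14: 'bag'
Total words: 14

14


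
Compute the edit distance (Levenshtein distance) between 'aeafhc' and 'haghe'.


Building DP table for s1='aeafhc' (len 6) and s2='haghe' (len 5):
       h  a  g  h  e
    0  1  2  3  4  5
  a 1  1  1  2  3  4
  e 2  2  2  2  3  3
  a 3  3  2  3  3  4
  f 4  4  3  3  4  4
  h 5  4  4  4  3  4
  c 6  5  5  5  4  4
Edit distance = dp[6][5] = 4

4


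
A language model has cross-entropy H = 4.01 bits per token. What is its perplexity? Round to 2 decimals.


Perplexity formula: PP = 2^H
H = 4.01
PP = 2^4.01
Decompose: 2^4.01 = 2^4 * 2^0.01
2^4 = 16, 2^0.01 ~ 1.0069556
PP ~ 16 * 1.0069556 = 16.1112896
Rounded to 2 decimals: 16.11

16.11


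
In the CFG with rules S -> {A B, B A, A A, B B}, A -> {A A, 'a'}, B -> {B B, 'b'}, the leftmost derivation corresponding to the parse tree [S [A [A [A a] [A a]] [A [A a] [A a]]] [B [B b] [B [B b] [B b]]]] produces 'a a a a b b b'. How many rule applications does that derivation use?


Every bracketed nonterminal node [X ...] in the tree is produced by exactly one rule application.
Reading the tree off as a leftmost derivation:
  Step 1: S  =>  A B   (applied S -> A B)
  Step 2: A B  =>  A A B   (applied A -> A A)
  Step 3: A A B  =>  A A A B   (applied A -> A A)
  Step 4: A A A B  =>  a A A B   (applied A -> a)
  Step 5: a A A B  =>  a a A B   (applied A -> a)
  Step 6: a a A B  =>  a a A A B   (applied A -> A A)
  Step 7: a a A A B  =>  a a a A B   (applied A -> a)
  Step 8: a a a A B  =>  a a a a B   (applied A -> a)
  Step 9: a a a a B  =>  a a a a B B   (applied B -> B B)
  Step 10: a a a a B B  =>  a a a a b B   (applied B -> b)
  Step 11: a a a a b B  =>  a a a a b B B   (applied B -> B B)
  Step 12: a a a a b B B  =>  a a a a b b B   (applied B -> b)
  Step 13: a a a a b b B  =>  a a a a b b b   (applied B -> b)
Final yield: a a a a b b b
Total rewrite steps: 13

13


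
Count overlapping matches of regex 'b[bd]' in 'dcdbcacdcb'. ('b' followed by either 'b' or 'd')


Pattern: b[bd] means 'b' followed by either 'b' or 'd'.
Scanning 'dcdbcacdcb' position-by-position:
  Pos 0: window 'dc' -> no
  Pos 1: window 'cd' -> no
  Pos 2: window 'db' -> no
  Pos 3: window 'bc' -> no
  Pos 4: window 'ca' -> no
  Pos 5: window 'ac' -> no
  Pos 6: window 'cd' -> no
  Pos 7: window 'dc' -> no
  Pos 8: window 'cb' -> no
  Pos 9: window 'b' -> no
Total matches: 0

0


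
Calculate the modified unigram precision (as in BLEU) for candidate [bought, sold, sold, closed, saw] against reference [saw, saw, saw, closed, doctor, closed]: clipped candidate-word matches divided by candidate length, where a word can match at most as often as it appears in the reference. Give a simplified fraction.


Reference word counts: {'closed': 2, 'doctor': 1, 'saw': 3}
Checking each candidate word (with clipping):
  'bought' -> not in reference -> no match (matches: 0)
  'sold' -> not in reference -> no match (matches: 0)
  'sold' -> not in reference -> no match (matches: 0)
  'closed' -> in reference (ref count 2, used 1/2) -> match (matches: 1)
  'saw' -> in reference (ref count 3, used 1/3) -> match (matches: 2)
Clipped matches: 2, Candidate length: 5
Precision = 2/5

2/5


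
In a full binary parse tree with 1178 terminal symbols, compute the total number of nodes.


Leaf nodes (terminals): 1178
Internal nodes = n - 1 = 1178 - 1 = 1177
Total = leaves + internal = 1178 + 1177 = 2355

2355


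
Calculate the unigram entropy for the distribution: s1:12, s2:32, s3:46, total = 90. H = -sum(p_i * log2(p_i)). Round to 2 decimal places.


Computing entropy H = -sum(p_i * log2(p_i)):
  s1: p = 12/90 = 0.1333, -p*log2(p) = 0.3876
  s2: p = 32/90 = 0.3556, -p*log2(p) = 0.5304
  s3: p = 46/90 = 0.5111, -p*log2(p) = 0.4949
H = sum of terms = 1.4129
Rounded to 2 decimals: 1.41

1.41


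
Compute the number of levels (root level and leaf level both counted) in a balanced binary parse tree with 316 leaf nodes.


In a balanced binary tree with n leaves the deepest leaf is ceil(log2(n)) edges below the root,
so counting node levels inclusive of root and leaves gives ceil(log2(n)) + 1 levels.
log2(316) = 8.3038
ceil(8.3038) = 9
levels = 9 + 1 = 10

10


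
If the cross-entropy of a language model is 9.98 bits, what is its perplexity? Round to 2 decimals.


Perplexity formula: PP = 2^H
H = 9.98
PP = 2^9.98
Decompose: 2^9.98 = 2^9 * 2^0.98
2^9 = 512, 2^0.98 ~ 1.9724654
PP ~ 512 * 1.9724654 = 1009.9022848
Rounded to 2 decimals: 1009.90

1009.90


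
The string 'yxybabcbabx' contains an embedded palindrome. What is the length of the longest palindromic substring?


Scanning 'yxybabcbabx' for palindromic substrings.
Substring at positions 3-9: 'babcbab'.
Check: reverse('babcbab') = 'babcbab' -> palindrome confirmed.
Neighbouring characters ('y' / 'x') break symmetry, so it cannot extend further.
No longer palindromic substring exists; longest length = 7

7


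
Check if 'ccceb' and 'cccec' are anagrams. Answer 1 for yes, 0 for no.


Sort characters of 'ccceb': 'bccce'
Sort characters of 'cccec': 'cccce'
Sorted forms differ -> they are NOT anagrams
Result: 0

0


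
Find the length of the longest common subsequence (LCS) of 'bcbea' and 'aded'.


DP table for LCS of 'bcbea' and 'aded':
       a  d  e  d
    0  0  0  0  0
  b 0  0  0  0  0
  c 0  0  0  0  0
  b 0  0  0  0  0
  e 0  0  0  1  1
  a 0  1  1  1  1
LCS: 'e'
LCS length = 1

1


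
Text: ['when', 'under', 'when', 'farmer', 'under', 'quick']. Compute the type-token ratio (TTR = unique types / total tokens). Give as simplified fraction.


Tokens: 6
Unique types: ('farmer', 'quick', 'under', 'when') = 4
TTR = 4/6
Simplify: divide both by 2 -> 2/3
TTR = 2/3

2/3


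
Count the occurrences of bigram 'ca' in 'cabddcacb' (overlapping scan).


Scanning 'cabddcacb' for bigram 'ca':
  Position 0: 'ca' -> MATCH
  Position 1: 'ab' -> no
  Position 2: 'bd' -> no
  Position 3: 'dd' -> no
  Position 4: 'dc' -> no
  Position 5: 'ca' -> MATCH
  Position 6: 'ac' -> no
  Position 7: 'cb' -> no
Total matches: 2

2


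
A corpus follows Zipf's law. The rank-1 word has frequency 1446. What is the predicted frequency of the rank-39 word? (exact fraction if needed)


Zipf's law: freq(rank) = f1 / rank
f1 = 1446, rank = 39
freq = 1446 / 39
GCD(1446, 39) = 3
Simplified: 482/13

482/13


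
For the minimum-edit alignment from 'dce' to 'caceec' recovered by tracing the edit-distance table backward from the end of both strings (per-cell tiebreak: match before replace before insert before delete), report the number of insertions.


Edit distance = 4. Backtracking from cell (3, 6) with preference match > replace > insert > delete,
then listing the resulting alignment 'dce' -> 'caceec' left to right:
  Step 1: insert 'c' [insertion #1]
  Step 2: replace d->a
  Step 3: keep 'c'
  Step 4: insert 'e' [insertion #2]
  Step 5: keep 'e'
  Step 6: insert 'c' [insertion #3]
Total insertions: 3

3


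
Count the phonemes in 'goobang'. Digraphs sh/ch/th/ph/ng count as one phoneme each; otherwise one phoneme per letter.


Parsing 'goobang' greedily, digraphs first:
  'g' -> consonant phoneme (phonemes so far: 1)
  'o' -> vowel phoneme (phonemes so far: 2)
  'o' -> vowel phoneme (phonemes so far: 3)
  'b' -> consonant phoneme (phonemes so far: 4)
  'a' -> vowel phoneme (phonemes so far: 5)
  'ng' -> digraph (1 consonant phoneme) (phonemes so far: 6)
Total phonemes: 6

6


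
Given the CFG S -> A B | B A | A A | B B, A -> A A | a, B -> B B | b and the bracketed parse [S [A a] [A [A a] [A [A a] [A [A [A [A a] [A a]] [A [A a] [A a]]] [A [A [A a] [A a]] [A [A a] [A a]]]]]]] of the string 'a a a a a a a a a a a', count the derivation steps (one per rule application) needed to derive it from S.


Every bracketed nonterminal node [X ...] in the tree is produced by exactly one rule application.
Reading the tree off as a leftmost derivation:
  Step 1: S  =>  A A   (applied S -> A A)
  Step 2: A A  =>  a A   (applied A -> a)
  Step 3: a A  =>  a A A   (applied A -> A A)
  Step 4: a A A  =>  a a A   (applied A -> a)
  Step 5: a a A  =>  a a A A   (applied A -> A A)
  Step 6: a a A A  =>  a a a A   (applied A -> a)
  Step 7: a a a A  =>  a a a A A   (applied A -> A A)
  Step 8: a a a A A  =>  a a a A A A   (applied A -> A A)
  Step 9: a a a A A A  =>  a a a A A A A   (applied A -> A A)
  Step 10: a a a A A A A  =>  a a a a A A A   (applied A -> a)
  Step 11: a a a a A A A  =>  a a a a a A A   (applied A -> a)
  Step 12: a a a a a A A  =>  a a a a a A A A   (applied A -> A A)
  Step 13: a a a a a A A A  =>  a a a a a a A A   (applied A -> a)
  Step 14: a a a a a a A A  =>  a a a a a a a A   (applied A -> a)
  Step 15: a a a a a a a A  =>  a a a a a a a A A   (applied A -> A A)
  Step 16: a a a a a a a A A  =>  a a a a a a a A A A   (applied A -> A A)
  Step 17: a a a a a a a A A A  =>  a a a a a a a a A A   (applied A -> a)
  Step 18: a a a a a a a a A A  =>  a a a a a a a a a A   (applied A -> a)
  Step 19: a a a a a a a a a A  =>  a a a a a a a a a A A   (applied A -> A A)
  Step 20: a a a a a a a a a A A  =>  a a a a a a a a a a A   (applied A -> a)
  Step 21: a a a a a a a a a a A  =>  a a a a a a a a a a a   (applied A -> a)
Final yield: a a a a a a a a a a a
Total rewrite steps: 21

21


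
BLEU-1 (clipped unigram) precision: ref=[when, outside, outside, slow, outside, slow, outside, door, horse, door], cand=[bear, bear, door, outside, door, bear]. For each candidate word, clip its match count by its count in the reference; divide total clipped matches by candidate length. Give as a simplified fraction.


Reference word counts: {'door': 2, 'horse': 1, 'outside': 4, 'slow': 2, 'when': 1}
Checking each candidate word (with clipping):
  'bear' -> not in reference -> no match (matches: 0)
  'bear' -> not in reference -> no match (matches: 0)
  'door' -> in reference (ref count 2, used 1/2) -> match (matches: 1)
  'outside' -> in reference (ref count 4, used 1/4) -> match (matches: 2)
  'door' -> in reference (ref count 2, used 2/2) -> match (matches: 3)
  'bear' -> not in reference -> no match (matches: 3)
Clipped matches: 3, Candidate length: 6
Precision = 3/6 = 1/2

1/2


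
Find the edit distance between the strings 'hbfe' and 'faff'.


Building DP table for s1='hbfe' (len 4) and s2='faff' (len 4):
       f  a  f  f
    0  1  2  3  4
  h 1  1  2  3  4
  b 2  2  2  3  4
  f 3  2  3  2  3
  e 4  3  3  3  3
Edit distance = dp[4][4] = 3

3


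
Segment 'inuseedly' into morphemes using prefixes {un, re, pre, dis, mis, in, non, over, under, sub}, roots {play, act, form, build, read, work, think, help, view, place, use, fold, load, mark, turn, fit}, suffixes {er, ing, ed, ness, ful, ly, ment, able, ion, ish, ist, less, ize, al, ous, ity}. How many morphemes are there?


Segmenting 'inuseedly' against the inventory:
  'in' -> prefix (morpheme 1)
  'use' -> root (morpheme 2)
  'ed' -> suffix (morpheme 3)
  'ly' -> suffix (morpheme 4)
Total morphemes: 4

4


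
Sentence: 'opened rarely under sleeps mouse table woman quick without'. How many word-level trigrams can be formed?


Word trigrams from [9] words:
  Trigram 1: (opened rarely under)
  Trigram 2: (rarely under sleeps)
  Trigram 3: (under sleeps mouse)
  Trigram 4: (sleeps mouse table)
  Trigram 5: (mouse table woman)
  Trigram 6: (table woman quick)
  Trigram 7: (woman quick without)
Total word trigrams: 9 - 2 = 7

7


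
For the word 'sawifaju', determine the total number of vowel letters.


Scanning each character of 'sawifaju':
  Position 1: 's' -> consonant (running count: 0)
  Position 2: 'a' -> vowel (running count: 1)
  Position 3: 'w' -> consonant (running count: 1)
  Position 4: 'i' -> vowel (running count: 2)
  Position 5: 'f' -> consonant (running count: 2)
  Position 6: 'a' -> vowel (running count: 3)
  Position 7: 'j' -> consonant (running count: 3)
  Position 8: 'u' -> vowel (running count: 4)
Total vowels: 4

4


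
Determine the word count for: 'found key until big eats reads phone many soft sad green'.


Counting words by splitting on spaces:
  Word 1: 'found'
  Word 2: 'key'
  Word 3: 'until'
  Word 4: 'big'
  Word 5: 'eats'
  Word 6: 'reads'
  Word 7: 'phone'
  Word 8: 'many'
  Word 9: 'soft'
  Word 10: 'sad'
  Word 11: 'green'
Total words: 11

11


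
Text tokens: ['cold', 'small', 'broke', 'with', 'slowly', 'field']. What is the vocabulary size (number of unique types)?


Listing all tokens and tracking unique types:
  Token 1: 'cold' -> NEW (unique so far: 1)
  Token 2: 'small' -> NEW (unique so far: 2)
  Token 3: 'broke' -> NEW (unique so far: 3)
  Token 4: 'with' -> NEW (unique so far: 4)
  Token 5: 'slowly' -> NEW (unique so far: 5)
  Token 6: 'field' -> NEW (unique so far: 6)
Unique types: ('broke', 'cold', 'field', 'slowly', 'small', 'with')
Vocabulary size: 6

6


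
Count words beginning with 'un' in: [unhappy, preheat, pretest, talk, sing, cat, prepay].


Checking each word for prefix 'un':
  'unhappy' -> YES, starts with 'un' (count: 1)
  'preheat' -> no (count: 1)
  'pretest' -> no (count: 1)
  'talk' -> no (count: 1)
  'sing' -> no (count: 1)
  'cat' -> no (count: 1)
  'prepay' -> no (count: 1)
Total with prefix 'un': 1

1


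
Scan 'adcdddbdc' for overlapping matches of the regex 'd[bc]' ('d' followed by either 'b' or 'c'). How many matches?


Pattern: d[bc] means 'd' followed by either 'b' or 'c'.
Scanning 'adcdddbdc' position-by-position:
  Pos 0: window 'ad' -> no
  Pos 1: window 'dc' -> MATCH
  Pos 2: window 'cd' -> no
  Pos 3: window 'dd' -> no
  Pos 4: window 'dd' -> no
  Pos 5: window 'db' -> MATCH
  Pos 6: window 'bd' -> no
  Pos 7: window 'dc' -> MATCH
  Pos 8: window 'c' -> no
Total matches: 3

3


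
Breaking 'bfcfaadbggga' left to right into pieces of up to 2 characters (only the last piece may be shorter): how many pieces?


'bfcfaadbggga' has 12 characters.
Chunking with max size 2:
  Chunk 1: 'bf' (positions 0-1)
  Chunk 2: 'cf' (positions 2-3)
  Chunk 3: 'aa' (positions 4-5)
  Chunk 4: 'db' (positions 6-7)
  Chunk 5: 'gg' (positions 8-9)
  Chunk 6: 'ga' (positions 10-11)
Total chunks: ceil(12 / 2) = 6

6


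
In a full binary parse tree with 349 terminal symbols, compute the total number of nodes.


Leaf nodes (terminals): 349
Internal nodes = n - 1 = 349 - 1 = 348
Total = leaves + internal = 349 + 348 = 697

697


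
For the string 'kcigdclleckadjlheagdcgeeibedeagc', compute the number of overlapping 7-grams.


String 'kcigdclleckadjlheagdcgeeibedeagc' has length L = 32.
Number of overlapping n-grams = L - n + 1
Substituting: 32 - 7 + 1 = 26

26


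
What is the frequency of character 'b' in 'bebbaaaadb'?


Scanning 'bebbaaaadb' for 'b':
  Position 0: 'b' -> MATCH (count: 1)
  Position 2: 'b' -> MATCH (count: 2)
  Position 3: 'b' -> MATCH (count: 3)
  Position 9: 'b' -> MATCH (count: 4)
Total occurrences of 'b': 4

4


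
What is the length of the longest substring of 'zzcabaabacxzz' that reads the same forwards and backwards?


Scanning 'zzcabaabacxzz' for palindromic substrings.
Substring at positions 2-9: 'cabaabac'.
Check: reverse('cabaabac') = 'cabaabac' -> palindrome confirmed.
Neighbouring characters ('z' / 'x') break symmetry, so it cannot extend further.
No longer palindromic substring exists; longest length = 8

8


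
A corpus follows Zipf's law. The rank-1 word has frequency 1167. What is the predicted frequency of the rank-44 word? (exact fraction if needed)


Zipf's law: freq(rank) = f1 / rank
f1 = 1167, rank = 44
freq = 1167 / 44
GCD(1167, 44) = 1
Simplified: 1167/44

1167/44


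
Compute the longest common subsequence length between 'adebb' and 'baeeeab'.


DP table for LCS of 'adebb' and 'baeeeab':
       b  a  e  e  e  a  b
    0  0  0  0  0  0  0  0
  a 0  0  1  1  1  1  1  1
  d 0  0  1  1  1  1  1  1
  e 0  0  1  2  2  2  2  2
  b 0  1  1  2  2  2  2  3
  b 0  1  1  2  2  2  2  3
LCS: 'aeb'
LCS length = 3

3


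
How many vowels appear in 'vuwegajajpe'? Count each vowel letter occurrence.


Scanning each character of 'vuwegajajpe':
  Position 1: 'v' -> consonant (running count: 0)
  Position 2: 'u' -> vowel (running count: 1)
  Position 3: 'w' -> consonant (running count: 1)
  Position 4: 'e' -> vowel (running count: 2)
  Position 5: 'g' -> consonant (running count: 2)
  Position 6: 'a' -> vowel (running count: 3)
  Position 7: 'j' -> consonant (running count: 3)
  Position 8: 'a' -> vowel (running count: 4)
  Position 9: 'j' -> consonant (running count: 4)
  Position 10: 'p' -> consonant (running count: 4)
  Position 11: 'e' -> vowel (running count: 5)
Total vowels: 5

5


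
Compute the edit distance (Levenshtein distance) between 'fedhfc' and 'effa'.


Building DP table for s1='fedhfc' (len 6) and s2='effa' (len 4):
       e  f  f  a
    0  1  2  3  4
  f 1  1  1  2  3
  e 2  1  2  2  3
  d 3  2  2  3  3
  h 4  3  3  3  4
  f 5  4  3  3  4
  c 6  5  4  4  4
Edit distance = dp[6][4] = 4

4


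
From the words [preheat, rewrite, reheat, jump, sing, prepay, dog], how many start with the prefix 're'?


Checking each word for prefix 're':
  'preheat' -> no (count: 0)
  'rewrite' -> YES, starts with 're' (count: 1)
  'reheat' -> YES, starts with 're' (count: 2)
  'jump' -> no (count: 2)
  'sing' -> no (count: 2)
  'prepay' -> no (count: 2)
  'dog' -> no (count: 2)
Total with prefix 're': 2

2


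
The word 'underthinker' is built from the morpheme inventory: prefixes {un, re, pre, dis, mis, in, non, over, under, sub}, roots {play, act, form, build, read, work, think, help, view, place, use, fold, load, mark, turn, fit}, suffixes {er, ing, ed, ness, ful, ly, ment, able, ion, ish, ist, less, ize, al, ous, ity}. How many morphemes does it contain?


Segmenting 'underthinker' against the inventory:
  'under' -> prefix (morpheme 1)
  'think' -> root (morpheme 2)
  'er' -> suffix (morpheme 3)
Total morphemes: 3

3


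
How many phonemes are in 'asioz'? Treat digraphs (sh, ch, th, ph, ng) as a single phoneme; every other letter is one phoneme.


Parsing 'asioz' greedily, digraphs first:
  'a' -> vowel phoneme (phonemes so far: 1)
  's' -> consonant phoneme (phonemes so far: 2)
  'i' -> vowel phoneme (phonemes so far: 3)
  'o' -> vowel phoneme (phonemes so far: 4)
  'z' -> consonant phoneme (phonemes so far: 5)
Total phonemes: 5

5


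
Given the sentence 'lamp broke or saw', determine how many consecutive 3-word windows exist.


Word trigrams from [4] words:
  Trigram 1: (lamp broke or)
  Trigram 2: (broke or saw)
Total word trigrams: 4 - 2 = 2

2


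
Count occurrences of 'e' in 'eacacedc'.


Scanning 'eacacedc' for 'e':
  Position 0: 'e' -> MATCH (count: 1)
  Position 5: 'e' -> MATCH (count: 2)
Total occurrences of 'e': 2

2


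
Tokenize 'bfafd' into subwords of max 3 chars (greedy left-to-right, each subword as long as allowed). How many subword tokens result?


'bfafd' has 5 characters.
Chunking with max size 3:
  Chunk 1: 'bfa' (positions 0-2)
  Chunk 2: 'fd' (positions 3-4)
Total chunks: ceil(5 / 3) = 2

2


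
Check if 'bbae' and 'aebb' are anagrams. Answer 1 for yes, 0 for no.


Sort characters of 'bbae': 'abbe'
Sort characters of 'aebb': 'abbe'
Sorted forms match -> they ARE anagrams
Result: 1

1


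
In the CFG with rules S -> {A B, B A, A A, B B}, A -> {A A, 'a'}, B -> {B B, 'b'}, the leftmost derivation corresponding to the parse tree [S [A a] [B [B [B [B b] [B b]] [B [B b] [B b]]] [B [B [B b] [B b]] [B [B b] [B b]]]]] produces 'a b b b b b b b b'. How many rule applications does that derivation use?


Every bracketed nonterminal node [X ...] in the tree is produced by exactly one rule application.
Reading the tree off as a leftmost derivation:
  Step 1: S  =>  A B   (applied S -> A B)
  Step 2: A B  =>  a B   (applied A -> a)
  Step 3: a B  =>  a B B   (applied B -> B B)
  Step 4: a B B  =>  a B B B   (applied B -> B B)
  Step 5: a B B B  =>  a B B B B   (applied B -> B B)
  Step 6: a B B B B  =>  a b B B B   (applied B -> b)
  Step 7: a b B B B  =>  a b b B B   (applied B -> b)
  Step 8: a b b B B  =>  a b b B B B   (applied B -> B B)
  Step 9: a b b B B B  =>  a b b b B B   (applied B -> b)
  Step 10: a b b b B B  =>  a b b b b B   (applied B -> b)
  Step 11: a b b b b B  =>  a b b b b B B   (applied B -> B B)
  Step 12: a b b b b B B  =>  a b b b b B B B   (applied B -> B B)
  Step 13: a b b b b B B B  =>  a b b b b b B B   (applied B -> b)
  Step 14: a b b b b b B B  =>  a b b b b b b B   (applied B -> b)
  Step 15: a b b b b b b B  =>  a b b b b b b B B   (applied B -> B B)
  Step 16: a b b b b b b B B  =>  a b b b b b b b B   (applied B -> b)
  Step 17: a b b b b b b b B  =>  a b b b b b b b b   (applied B -> b)
Final yield: a b b b b b b b b
Total rewrite steps: 17

17


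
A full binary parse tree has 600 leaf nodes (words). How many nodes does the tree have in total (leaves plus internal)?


Leaf nodes (terminals): 600
Internal nodes = n - 1 = 600 - 1 = 599
Total = leaves + internal = 600 + 599 = 1199

1199


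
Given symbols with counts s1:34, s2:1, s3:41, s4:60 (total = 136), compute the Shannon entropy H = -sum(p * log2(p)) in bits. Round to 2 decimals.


Computing entropy H = -sum(p_i * log2(p_i)):
  s1: p = 34/136 = 0.2500, -p*log2(p) = 0.5000
  s2: p = 1/136 = 0.0074, -p*log2(p) = 0.0521
  s3: p = 41/136 = 0.3015, -p*log2(p) = 0.5215
  s4: p = 60/136 = 0.4412, -p*log2(p) = 0.5208
H = sum of terms = 1.5944
Rounded to 2 decimals: 1.59

1.59


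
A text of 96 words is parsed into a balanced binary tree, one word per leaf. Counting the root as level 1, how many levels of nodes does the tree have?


In a balanced binary tree with n leaves the deepest leaf is ceil(log2(n)) edges below the root,
so counting node levels inclusive of root and leaves gives ceil(log2(n)) + 1 levels.
log2(96) = 6.5850
ceil(6.5850) = 7
levels = 7 + 1 = 8

8


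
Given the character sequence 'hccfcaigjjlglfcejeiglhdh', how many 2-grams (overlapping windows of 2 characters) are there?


String 'hccfcaigjjlglfcejeiglhdh' has length L = 24.
Number of overlapping n-grams = L - n + 1
Substituting: 24 - 2 + 1 = 23

23


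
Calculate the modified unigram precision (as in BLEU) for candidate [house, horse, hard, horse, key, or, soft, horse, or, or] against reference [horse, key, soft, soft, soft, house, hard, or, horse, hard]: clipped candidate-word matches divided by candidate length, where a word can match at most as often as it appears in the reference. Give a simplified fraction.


Reference word counts: {'hard': 2, 'horse': 2, 'house': 1, 'key': 1, 'or': 1, 'soft': 3}
Checking each candidate word (with clipping):
  'house' -> in reference (ref count 1, used 1/1) -> match (matches: 1)
  'horse' -> in reference (ref count 2, used 1/2) -> match (matches: 2)
  'hard' -> in reference (ref count 2, used 1/2) -> match (matches: 3)
  'horse' -> in reference (ref count 2, used 2/2) -> match (matches: 4)
  'key' -> in reference (ref count 1, used 1/1) -> match (matches: 5)
  'or' -> in reference (ref count 1, used 1/1) -> match (matches: 6)
  'soft' -> in reference (ref count 3, used 1/3) -> match (matches: 7)
  'horse' -> ref count 2 already used up (2/2) -> clipped, no match (matches: 7)
  'or' -> ref count 1 already used up (1/1) -> clipped, no match (matches: 7)
  'or' -> ref count 1 already used up (1/1) -> clipped, no match (matches: 7)
Clipped matches: 7, Candidate length: 10
Precision = 7/10

7/10


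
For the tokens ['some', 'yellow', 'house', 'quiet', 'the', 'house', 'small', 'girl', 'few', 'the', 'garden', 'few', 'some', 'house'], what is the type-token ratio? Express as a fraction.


Tokens: 14
Unique types: ('few', 'garden', 'girl', 'house', 'quiet', 'small', 'some', 'the', 'yellow') = 9
TTR = 9/14
Already in lowest terms.

9/14


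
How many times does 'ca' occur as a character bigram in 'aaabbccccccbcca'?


Scanning 'aaabbccccccbcca' for bigram 'ca':
  Position 0: 'aa' -> no
  Position 1: 'aa' -> no
  Position 2: 'ab' -> no
  Position 3: 'bb' -> no
  Position 4: 'bc' -> no
  Position 5: 'cc' -> no
  Position 6: 'cc' -> no
  Position 7: 'cc' -> no
  Position 8: 'cc' -> no
  Position 9: 'cc' -> no
  Position 10: 'cb' -> no
  Position 11: 'bc' -> no
  Position 12: 'cc' -> no
  Position 13: 'ca' -> MATCH
Total matches: 1

1


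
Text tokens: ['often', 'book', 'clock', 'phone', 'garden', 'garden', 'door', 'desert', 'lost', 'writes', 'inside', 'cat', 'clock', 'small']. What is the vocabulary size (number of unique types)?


Listing all tokens and tracking unique types:
  Token 1: 'often' -> NEW (unique so far: 1)
  Token 2: 'book' -> NEW (unique so far: 2)
  Token 3: 'clock' -> NEW (unique so far: 3)
  Token 4: 'phone' -> NEW (unique so far: 4)
  Token 5: 'garden' -> NEW (unique so far: 5)
  Token 6: 'garden' -> duplicate (unique so far: 5)
  Token 7: 'door' -> NEW (unique so far: 6)
  Token 8: 'desert' -> NEW (unique so far: 7)
  Token 9: 'lost' -> NEW (unique so far: 8)
  Token 10: 'writes' -> NEW (unique so far: 9)
  Token 11: 'inside' -> NEW (unique so far: 10)
  Token 12: 'cat' -> NEW (unique so far: 11)
  Token 13: 'clock' -> duplicate (unique so far: 11)
  Token 14: 'small' -> NEW (unique so far: 12)
Unique types: ('book', 'cat', 'clock', 'desert', 'door', 'garden', 'inside', 'lost', 'often', 'phone', 'small', 'writes')
Vocabulary size: 12

12


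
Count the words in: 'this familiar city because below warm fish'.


Counting words by splitting on spaces:
  Word 1: 'this'
  Word 2: 'familiar'
  Word 3: 'city'
  Word 4: 'because'
  Word 5: 'below'
  Word 6: 'warm'
  Word 7: 'fish'
Total words: 7

7


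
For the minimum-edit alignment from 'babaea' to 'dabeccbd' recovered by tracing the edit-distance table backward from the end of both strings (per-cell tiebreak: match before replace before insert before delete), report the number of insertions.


Edit distance = 6. Backtracking from cell (6, 8) with preference match > replace > insert > delete,
then listing the resulting alignment 'babaea' -> 'dabeccbd' left to right:
  Step 1: replace b->d
  Step 2: keep 'a'
  Step 3: keep 'b'
  Step 4: insert 'e' [insertion #1]
  Step 5: insert 'c' [insertion #2]
  Step 6: replace a->c
  Step 7: replace e->b
  Step 8: replace a->d
Total insertions: 2

2


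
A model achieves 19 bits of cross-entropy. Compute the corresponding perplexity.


Perplexity formula: PP = 2^H
H = 19
PP = 2^19
PP = 2^19 = 524288

524288


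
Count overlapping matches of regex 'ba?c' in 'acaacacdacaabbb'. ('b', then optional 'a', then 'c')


Pattern: ba?c means 'b', then optional 'a', then 'c'.
Scanning 'acaacacdacaabbb' position-by-position:
  Pos 0: window 'aca' -> no
  Pos 1: window 'caa' -> no
  Pos 2: window 'aac' -> no
  Pos 3: window 'aca' -> no
  Pos 4: window 'cac' -> no
  Pos 5: window 'acd' -> no
  Pos 6: window 'cda' -> no
  Pos 7: window 'dac' -> no
  Pos 8: window 'aca' -> no
  Pos 9: window 'caa' -> no
  Pos 10: window 'aab' -> no
  Pos 11: window 'abb' -> no
  Pos 12: window 'bbb' -> no
  Pos 13: window 'bb' -> no
  Pos 14: window 'b' -> no
Total matches: 0

0


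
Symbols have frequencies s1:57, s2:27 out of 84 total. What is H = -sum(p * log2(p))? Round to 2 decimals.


Computing entropy H = -sum(p_i * log2(p_i)):
  s1: p = 57/84 = 0.6786, -p*log2(p) = 0.3796
  s2: p = 27/84 = 0.3214, -p*log2(p) = 0.5263
H = sum of terms = 0.9059
Rounded to 2 decimals: 0.91

0.91


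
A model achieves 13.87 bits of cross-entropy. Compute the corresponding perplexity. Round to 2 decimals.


Perplexity formula: PP = 2^H
H = 13.87
PP = 2^13.87
Decompose: 2^13.87 = 2^13 * 2^0.87
2^13 = 8192, 2^0.87 ~ 1.8276629
PP ~ 8192 * 1.8276629 = 14972.2144768
Rounded to 2 decimals: 14972.21

14972.21


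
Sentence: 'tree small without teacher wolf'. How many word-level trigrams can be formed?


Word trigrams from [5] words:
  Trigram 1: (tree small without)
  Trigram 2: (small without teacher)
  Trigram 3: (without teacher wolf)
Total word trigrams: 5 - 2 = 3

3


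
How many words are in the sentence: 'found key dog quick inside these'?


Counting words by splitting on spaces:
  Word 1: 'found'
  Word 2: 'key'
  Word 3: 'dog'
  Word 4: 'quick'
  Word 5: 'inside'
  Word 6: 'these'
Total words: 6

6


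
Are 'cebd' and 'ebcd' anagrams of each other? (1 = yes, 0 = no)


Sort characters of 'cebd': 'bcde'
Sort characters of 'ebcd': 'bcde'
Sorted forms match -> they ARE anagrams
Result: 1

1


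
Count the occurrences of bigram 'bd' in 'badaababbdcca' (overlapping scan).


Scanning 'badaababbdcca' for bigram 'bd':
  Position 0: 'ba' -> no
  Position 1: 'ad' -> no
  Position 2: 'da' -> no
  Position 3: 'aa' -> no
  Position 4: 'ab' -> no
  Position 5: 'ba' -> no
  Position 6: 'ab' -> no
  Position 7: 'bb' -> no
  Position 8: 'bd' -> MATCH
  Position 9: 'dc' -> no
  Position 10: 'cc' -> no
  Position 11: 'ca' -> no
Total matches: 1

1


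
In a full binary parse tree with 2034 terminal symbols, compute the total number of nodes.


Leaf nodes (terminals): 2034
Internal nodes = n - 1 = 2034 - 1 = 2033
Total = leaves + internal = 2034 + 2033 = 4067

4067


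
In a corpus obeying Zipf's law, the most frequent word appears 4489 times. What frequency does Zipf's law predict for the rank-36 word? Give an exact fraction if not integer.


Zipf's law: freq(rank) = f1 / rank
f1 = 4489, rank = 36
freq = 4489 / 36
GCD(4489, 36) = 1
Simplified: 4489/36

4489/36


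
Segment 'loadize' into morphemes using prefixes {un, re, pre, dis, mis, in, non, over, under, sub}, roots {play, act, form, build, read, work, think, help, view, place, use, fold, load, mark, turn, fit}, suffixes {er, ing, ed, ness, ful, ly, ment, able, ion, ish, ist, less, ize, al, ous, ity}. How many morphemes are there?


Segmenting 'loadize' against the inventory:
  'load' -> root (morpheme 1)
  'ize' -> suffix (morpheme 2)
Total morphemes: 2

2


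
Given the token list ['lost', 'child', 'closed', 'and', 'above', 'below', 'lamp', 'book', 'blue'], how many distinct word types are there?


Listing all tokens and tracking unique types:
  Token 1: 'lost' -> NEW (unique so far: 1)
  Token 2: 'child' -> NEW (unique so far: 2)
  Token 3: 'closed' -> NEW (unique so far: 3)
  Token 4: 'and' -> NEW (unique so far: 4)
  Token 5: 'above' -> NEW (unique so far: 5)
  Token 6: 'below' -> NEW (unique so far: 6)
  Token 7: 'lamp' -> NEW (unique so far: 7)
  Token 8: 'book' -> NEW (unique so far: 8)
  Token 9: 'blue' -> NEW (unique so far: 9)
Unique types: ('above', 'and', 'below', 'blue', 'book', 'child', 'closed', 'lamp', 'lost')
Vocabulary size: 9

9


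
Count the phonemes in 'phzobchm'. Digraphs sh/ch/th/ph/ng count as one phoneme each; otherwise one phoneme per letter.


Parsing 'phzobchm' greedily, digraphs first:
  'ph' -> digraph (1 consonant phoneme) (phonemes so far: 1)
  'z' -> consonant phoneme (phonemes so far: 2)
  'o' -> vowel phoneme (phonemes so far: 3)
  'b' -> consonant phoneme (phonemes so far: 4)
  'ch' -> digraph (1 consonant phoneme) (phonemes so far: 5)
  'm' -> consonant phoneme (phonemes so far: 6)
Total phonemes: 6

6
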